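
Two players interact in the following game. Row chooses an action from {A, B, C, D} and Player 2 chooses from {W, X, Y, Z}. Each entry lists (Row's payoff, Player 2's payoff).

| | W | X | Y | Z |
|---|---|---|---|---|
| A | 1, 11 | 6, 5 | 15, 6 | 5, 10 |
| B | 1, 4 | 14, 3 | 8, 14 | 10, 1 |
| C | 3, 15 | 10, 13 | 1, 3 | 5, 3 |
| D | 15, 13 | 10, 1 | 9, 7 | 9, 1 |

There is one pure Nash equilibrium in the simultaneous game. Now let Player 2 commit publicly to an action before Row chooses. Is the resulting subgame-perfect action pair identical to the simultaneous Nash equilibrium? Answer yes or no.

Solve by backward induction (Player 2 leads).
- W → Row plays D (best of 1, 1, 3, 15); Player 2 gets 13.
- X → Row plays B (best of 6, 14, 10, 10); Player 2 gets 3.
- Y → Row plays A (best of 15, 8, 1, 9); Player 2 gets 6.
- Z → Row plays B (best of 5, 10, 5, 9); Player 2 gets 1.
Among 13, 3, 6, 1, the best is 13 at W. Subgame-perfect outcome: (D, W) with payoffs (15, 13).
Now find the simultaneous Nash equilibrium.
Row's best replies: W→D; X→B; Y→A; Z→B.
Player 2's best replies: A→W; B→Y; C→W; D→W.
Only (D, W) has each player best-responding; Nash payoffs (15, 13).
Sequential outcome (D, W) coincides with the Nash profile (D, W).

yes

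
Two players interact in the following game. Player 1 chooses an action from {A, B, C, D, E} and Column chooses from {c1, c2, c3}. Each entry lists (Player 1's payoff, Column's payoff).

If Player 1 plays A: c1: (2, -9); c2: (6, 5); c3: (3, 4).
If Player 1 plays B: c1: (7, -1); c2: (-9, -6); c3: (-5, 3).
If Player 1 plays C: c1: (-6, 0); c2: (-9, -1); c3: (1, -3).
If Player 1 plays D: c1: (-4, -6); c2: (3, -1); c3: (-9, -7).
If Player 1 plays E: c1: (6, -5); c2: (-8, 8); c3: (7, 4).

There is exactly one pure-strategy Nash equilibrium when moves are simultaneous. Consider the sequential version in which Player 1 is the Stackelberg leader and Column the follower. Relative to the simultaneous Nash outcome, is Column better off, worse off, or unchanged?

unchanged

Backward induction with Player 1 moving first.
- A: Column compares -9, 5, 4 and picks c2; Player 1 would get 6.
- B: Column compares -1, -6, 3 and picks c3; Player 1 would get -5.
- C: Column compares 0, -1, -3 and picks c1; Player 1 would get -6.
- D: Column compares -6, -1, -7 and picks c2; Player 1 would get 3.
- E: Column compares -5, 8, 4 and picks c2; Player 1 would get -8.
Maximizing over 6, -5, -6, 3, -8, Player 1 chooses A. Subgame-perfect outcome: (A, c2) with payoffs (6, 5).
Now find the simultaneous Nash equilibrium.
Player 1's best replies: c1→B; c2→A; c3→E.
Column's best replies: A→c2; B→c3; C→c1; D→c2; E→c2.
The unique mutual best reply is (A, c2), giving (6, 5).
Column earns 5 sequentially versus 5 at the Nash outcome: unchanged.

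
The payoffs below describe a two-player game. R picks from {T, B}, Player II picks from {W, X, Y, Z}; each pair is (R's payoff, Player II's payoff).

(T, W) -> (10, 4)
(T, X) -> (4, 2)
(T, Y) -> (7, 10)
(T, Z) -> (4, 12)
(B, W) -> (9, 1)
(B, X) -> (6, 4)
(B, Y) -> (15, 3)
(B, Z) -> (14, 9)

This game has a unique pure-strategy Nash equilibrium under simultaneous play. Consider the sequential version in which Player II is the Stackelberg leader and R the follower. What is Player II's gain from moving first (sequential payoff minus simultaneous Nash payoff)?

0

Solve by backward induction (Player II leads).
- W: BR = T, leader payoff 4.
- X: BR = B, leader payoff 4.
- Y: BR = B, leader payoff 3.
- Z: BR = B, leader payoff 9.
Player II's induced payoffs are 4, 4, 3, 9, so Player II commits to Z. Subgame-perfect outcome: (B, Z) with payoffs (14, 9).
Under simultaneous play:
R's best replies: W→T; X→B; Y→B; Z→B.
Player II's best replies: T→Z; B→Z.
Only (B, Z) has each player best-responding; Nash payoffs (14, 9).
Player II's commitment gain: 9 − 9 = 0.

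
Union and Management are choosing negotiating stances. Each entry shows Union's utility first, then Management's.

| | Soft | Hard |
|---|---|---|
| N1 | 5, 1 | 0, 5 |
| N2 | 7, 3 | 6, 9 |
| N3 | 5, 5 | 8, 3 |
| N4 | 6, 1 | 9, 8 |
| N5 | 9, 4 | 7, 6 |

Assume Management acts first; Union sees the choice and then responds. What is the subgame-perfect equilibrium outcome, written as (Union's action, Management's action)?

(N4, Hard)

Work backward from Union's decision.
- Soft: BR = N5, leader payoff 4.
- Hard: BR = N4, leader payoff 8.
Among 4, 8, the best is 8 at Hard. Subgame-perfect outcome: (N4, Hard) with payoffs (9, 8).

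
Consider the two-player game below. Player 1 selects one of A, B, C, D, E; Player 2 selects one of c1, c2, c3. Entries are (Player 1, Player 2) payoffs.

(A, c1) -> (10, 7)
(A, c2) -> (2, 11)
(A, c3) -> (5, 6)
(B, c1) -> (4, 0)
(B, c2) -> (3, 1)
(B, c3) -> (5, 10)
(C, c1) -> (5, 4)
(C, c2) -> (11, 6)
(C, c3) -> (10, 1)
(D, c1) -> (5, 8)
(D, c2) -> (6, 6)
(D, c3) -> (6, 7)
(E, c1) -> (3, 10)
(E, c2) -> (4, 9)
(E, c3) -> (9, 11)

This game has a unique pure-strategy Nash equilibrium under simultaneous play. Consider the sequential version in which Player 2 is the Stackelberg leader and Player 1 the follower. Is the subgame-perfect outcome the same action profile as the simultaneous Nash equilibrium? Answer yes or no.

Solve by backward induction (Player 2 leads).
- c1: Player 1 compares 10, 4, 5, 5, 3 and picks A; Player 2 would get 7.
- c2: Player 1 compares 2, 3, 11, 6, 4 and picks C; Player 2 would get 6.
- c3: Player 1 compares 5, 5, 10, 6, 9 and picks C; Player 2 would get 1.
Maximizing over 7, 6, 1, Player 2 chooses c1. Subgame-perfect outcome: (A, c1) with payoffs (10, 7).
For the simultaneous game, intersect best replies.
Player 1's best replies: c1→A; c2→C; c3→C.
Player 2's best replies: A→c2; B→c3; C→c2; D→c1; E→c3.
The unique mutual best reply is (C, c2), giving (11, 6).
Sequential outcome (A, c1) differs from the Nash profile (C, c2).

no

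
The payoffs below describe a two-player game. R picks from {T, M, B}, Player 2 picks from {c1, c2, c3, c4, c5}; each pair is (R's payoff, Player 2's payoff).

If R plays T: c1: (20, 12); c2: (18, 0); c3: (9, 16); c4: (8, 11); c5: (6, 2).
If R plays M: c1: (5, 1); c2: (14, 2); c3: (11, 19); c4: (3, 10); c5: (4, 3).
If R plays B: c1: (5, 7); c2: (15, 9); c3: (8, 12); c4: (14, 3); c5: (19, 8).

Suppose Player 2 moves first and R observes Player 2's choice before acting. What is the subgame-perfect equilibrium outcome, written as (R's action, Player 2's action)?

Solve by backward induction (Player 2 leads).
- c1: BR = T, leader payoff 12.
- c2: BR = T, leader payoff 0.
- c3: BR = M, leader payoff 19.
- c4: BR = B, leader payoff 3.
- c5: BR = B, leader payoff 8.
Player 2's induced payoffs are 12, 0, 19, 3, 8, so Player 2 commits to c3. Subgame-perfect outcome: (M, c3) with payoffs (11, 19).

(M, c3)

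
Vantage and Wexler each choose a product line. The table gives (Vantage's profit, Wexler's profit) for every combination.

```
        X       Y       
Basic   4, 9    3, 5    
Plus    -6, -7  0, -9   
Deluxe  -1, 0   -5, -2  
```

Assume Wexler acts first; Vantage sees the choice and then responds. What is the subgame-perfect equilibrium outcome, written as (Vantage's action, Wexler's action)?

(Basic, X)

Work backward from Vantage's decision.
- X: BR = Basic, leader payoff 9.
- Y: BR = Basic, leader payoff 5.
Wexler's induced payoffs are 9, 5, so Wexler commits to X. Subgame-perfect outcome: (Basic, X) with payoffs (4, 9).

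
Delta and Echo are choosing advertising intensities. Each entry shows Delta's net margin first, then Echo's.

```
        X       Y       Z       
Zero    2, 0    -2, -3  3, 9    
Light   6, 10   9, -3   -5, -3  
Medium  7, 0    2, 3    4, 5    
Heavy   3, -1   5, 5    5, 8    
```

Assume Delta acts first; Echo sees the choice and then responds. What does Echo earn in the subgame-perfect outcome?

10

Solve by backward induction (Delta leads).
- Zero: BR = Z, leader payoff 3.
- Light: BR = X, leader payoff 6.
- Medium: BR = Z, leader payoff 4.
- Heavy: BR = Z, leader payoff 5.
Delta's induced payoffs are 3, 6, 4, 5, so Delta commits to Light. Subgame-perfect outcome: (Light, X) with payoffs (6, 10).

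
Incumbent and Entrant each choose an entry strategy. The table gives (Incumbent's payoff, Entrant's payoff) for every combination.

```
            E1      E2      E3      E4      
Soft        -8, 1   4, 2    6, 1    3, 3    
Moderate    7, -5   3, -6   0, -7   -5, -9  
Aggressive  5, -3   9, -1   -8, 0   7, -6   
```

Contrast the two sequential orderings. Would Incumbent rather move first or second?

first

If Incumbent leads: Entrant's best replies are Soft→E4, Moderate→E1, Aggressive→E3; Incumbent's induced payoffs 3, 7, -8; outcome (Moderate, E1), payoffs (7, -5).
If Entrant leads: Incumbent's best replies are E1→Moderate, E2→Aggressive, E3→Soft, E4→Aggressive; Entrant's induced payoffs -5, -1, 1, -6; outcome (Soft, E3), payoffs (6, 1).
Incumbent gets 7 moving first and 6 moving second, so Incumbent prefers to move first.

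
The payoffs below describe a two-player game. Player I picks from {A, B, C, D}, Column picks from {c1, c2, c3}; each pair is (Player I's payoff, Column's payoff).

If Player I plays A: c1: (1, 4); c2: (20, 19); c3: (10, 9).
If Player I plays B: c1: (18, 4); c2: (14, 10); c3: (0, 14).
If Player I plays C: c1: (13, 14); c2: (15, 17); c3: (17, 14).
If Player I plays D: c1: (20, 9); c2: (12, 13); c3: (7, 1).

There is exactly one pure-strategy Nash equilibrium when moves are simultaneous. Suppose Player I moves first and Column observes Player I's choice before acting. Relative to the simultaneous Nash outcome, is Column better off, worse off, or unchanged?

unchanged

Solve by backward induction (Player I leads).
- A → Column plays c2 (best of 4, 19, 9); Player I gets 20.
- B → Column plays c3 (best of 4, 10, 14); Player I gets 0.
- C → Column plays c2 (best of 14, 17, 14); Player I gets 15.
- D → Column plays c2 (best of 9, 13, 1); Player I gets 12.
Maximizing over 20, 0, 15, 12, Player I chooses A. Subgame-perfect outcome: (A, c2) with payoffs (20, 19).
For the simultaneous game, intersect best replies.
Player I's best replies: c1→D; c2→A; c3→C.
Column's best replies: A→c2; B→c3; C→c2; D→c2.
Only (A, c2) has each player best-responding; Nash payoffs (20, 19).
Column earns 19 sequentially versus 19 at the Nash outcome: unchanged.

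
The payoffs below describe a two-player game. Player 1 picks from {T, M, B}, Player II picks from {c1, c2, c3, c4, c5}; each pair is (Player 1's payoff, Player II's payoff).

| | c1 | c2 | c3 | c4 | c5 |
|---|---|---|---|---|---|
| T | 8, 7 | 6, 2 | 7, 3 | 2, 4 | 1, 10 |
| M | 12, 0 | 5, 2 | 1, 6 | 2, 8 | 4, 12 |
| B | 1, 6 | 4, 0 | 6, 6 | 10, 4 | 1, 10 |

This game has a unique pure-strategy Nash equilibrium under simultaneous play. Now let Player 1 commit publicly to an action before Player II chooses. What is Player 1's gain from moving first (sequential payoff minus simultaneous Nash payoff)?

0

Work backward from Player II's decision.
- T: BR = c5, leader payoff 1.
- M: BR = c5, leader payoff 4.
- B: BR = c5, leader payoff 1.
Maximizing over 1, 4, 1, Player 1 chooses M. Subgame-perfect outcome: (M, c5) with payoffs (4, 12).
Now find the simultaneous Nash equilibrium.
Player 1's best replies: c1→M; c2→T; c3→T; c4→B; c5→M.
Player II's best replies: T→c5; M→c5; B→c5.
Only (M, c5) has each player best-responding; Nash payoffs (4, 12).
Player 1's commitment gain: 4 − 4 = 0.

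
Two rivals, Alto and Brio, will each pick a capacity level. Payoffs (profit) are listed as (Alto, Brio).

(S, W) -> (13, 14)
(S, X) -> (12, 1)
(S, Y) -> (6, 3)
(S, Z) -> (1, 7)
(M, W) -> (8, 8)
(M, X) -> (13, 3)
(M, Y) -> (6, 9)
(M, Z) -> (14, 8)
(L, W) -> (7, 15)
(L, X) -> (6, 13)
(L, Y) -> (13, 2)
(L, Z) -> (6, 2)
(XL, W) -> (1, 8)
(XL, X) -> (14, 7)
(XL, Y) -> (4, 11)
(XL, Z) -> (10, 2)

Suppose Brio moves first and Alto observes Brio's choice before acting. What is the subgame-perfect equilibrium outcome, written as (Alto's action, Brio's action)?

Alto best-responds to each possible Brio move:
- W: BR = S, leader payoff 14.
- X: BR = XL, leader payoff 7.
- Y: BR = L, leader payoff 2.
- Z: BR = M, leader payoff 8.
Maximizing over 14, 7, 2, 8, Brio chooses W. Subgame-perfect outcome: (S, W) with payoffs (13, 14).

(S, W)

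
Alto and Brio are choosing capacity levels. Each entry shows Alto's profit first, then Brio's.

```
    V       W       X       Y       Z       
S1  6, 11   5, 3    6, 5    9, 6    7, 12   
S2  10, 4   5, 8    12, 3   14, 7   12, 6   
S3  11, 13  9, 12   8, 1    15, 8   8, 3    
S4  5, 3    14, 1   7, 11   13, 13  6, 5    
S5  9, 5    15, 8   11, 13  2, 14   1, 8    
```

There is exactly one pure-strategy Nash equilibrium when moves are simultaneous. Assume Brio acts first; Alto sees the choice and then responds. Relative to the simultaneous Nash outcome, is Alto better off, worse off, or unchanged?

unchanged

Solve by backward induction (Brio leads).
- V: Alto compares 6, 10, 11, 5, 9 and picks S3; Brio would get 13.
- W: Alto compares 5, 5, 9, 14, 15 and picks S5; Brio would get 8.
- X: Alto compares 6, 12, 8, 7, 11 and picks S2; Brio would get 3.
- Y: Alto compares 9, 14, 15, 13, 2 and picks S3; Brio would get 8.
- Z: Alto compares 7, 12, 8, 6, 1 and picks S2; Brio would get 6.
Brio's induced payoffs are 13, 8, 3, 8, 6, so Brio commits to V. Subgame-perfect outcome: (S3, V) with payoffs (11, 13).
For the simultaneous game, intersect best replies.
Alto's best replies: V→S3; W→S5; X→S2; Y→S3; Z→S2.
Brio's best replies: S1→Z; S2→W; S3→V; S4→Y; S5→Y.
Only (S3, V) has each player best-responding; Nash payoffs (11, 13).
Alto earns 11 sequentially versus 11 at the Nash outcome: unchanged.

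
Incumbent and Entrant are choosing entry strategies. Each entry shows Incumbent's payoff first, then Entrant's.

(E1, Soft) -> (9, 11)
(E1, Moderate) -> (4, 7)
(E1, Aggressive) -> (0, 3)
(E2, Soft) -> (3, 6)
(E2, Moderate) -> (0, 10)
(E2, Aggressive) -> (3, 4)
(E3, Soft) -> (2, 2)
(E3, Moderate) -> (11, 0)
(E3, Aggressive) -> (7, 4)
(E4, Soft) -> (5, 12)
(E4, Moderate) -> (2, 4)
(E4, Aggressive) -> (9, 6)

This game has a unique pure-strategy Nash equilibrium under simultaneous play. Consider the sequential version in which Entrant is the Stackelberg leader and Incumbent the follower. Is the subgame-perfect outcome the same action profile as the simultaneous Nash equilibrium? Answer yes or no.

Solve by backward induction (Entrant leads).
- Soft → Incumbent plays E1 (best of 9, 3, 2, 5); Entrant gets 11.
- Moderate → Incumbent plays E3 (best of 4, 0, 11, 2); Entrant gets 0.
- Aggressive → Incumbent plays E4 (best of 0, 3, 7, 9); Entrant gets 6.
Among 11, 0, 6, the best is 11 at Soft. Subgame-perfect outcome: (E1, Soft) with payoffs (9, 11).
For the simultaneous game, intersect best replies.
Incumbent's best replies: Soft→E1; Moderate→E3; Aggressive→E4.
Entrant's best replies: E1→Soft; E2→Moderate; E3→Aggressive; E4→Soft.
Only (E1, Soft) has each player best-responding; Nash payoffs (9, 11).
Sequential outcome (E1, Soft) coincides with the Nash profile (E1, Soft).

yes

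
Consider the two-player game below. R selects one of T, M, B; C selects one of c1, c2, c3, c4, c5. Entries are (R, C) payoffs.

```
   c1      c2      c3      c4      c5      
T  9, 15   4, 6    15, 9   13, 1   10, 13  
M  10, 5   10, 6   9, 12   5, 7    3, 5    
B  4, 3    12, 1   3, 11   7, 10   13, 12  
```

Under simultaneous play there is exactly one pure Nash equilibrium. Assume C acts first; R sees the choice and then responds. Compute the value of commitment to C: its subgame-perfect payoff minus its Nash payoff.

Solve by backward induction (C leads).
- c1 → R plays M (best of 9, 10, 4); C gets 5.
- c2 → R plays B (best of 4, 10, 12); C gets 1.
- c3 → R plays T (best of 15, 9, 3); C gets 9.
- c4 → R plays T (best of 13, 5, 7); C gets 1.
- c5 → R plays B (best of 10, 3, 13); C gets 12.
C's induced payoffs are 5, 1, 9, 1, 12, so C commits to c5. Subgame-perfect outcome: (B, c5) with payoffs (13, 12).
For the simultaneous game, intersect best replies.
R's best replies: c1→M; c2→B; c3→T; c4→T; c5→B.
C's best replies: T→c1; M→c3; B→c5.
The unique mutual best reply is (B, c5), giving (13, 12).
C's commitment gain: 12 − 12 = 0.

0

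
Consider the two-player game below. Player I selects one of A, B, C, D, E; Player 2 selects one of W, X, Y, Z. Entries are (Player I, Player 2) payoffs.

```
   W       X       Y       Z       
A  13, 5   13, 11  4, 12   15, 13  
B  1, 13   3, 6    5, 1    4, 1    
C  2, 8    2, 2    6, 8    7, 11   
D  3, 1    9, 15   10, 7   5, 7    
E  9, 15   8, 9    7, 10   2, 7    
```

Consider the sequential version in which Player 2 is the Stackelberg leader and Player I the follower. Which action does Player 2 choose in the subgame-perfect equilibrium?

Z

Work backward from Player I's decision.
- W: BR = A, leader payoff 5.
- X: BR = A, leader payoff 11.
- Y: BR = D, leader payoff 7.
- Z: BR = A, leader payoff 13.
Player 2's induced payoffs are 5, 11, 7, 13, so Player 2 commits to Z. Subgame-perfect outcome: (A, Z) with payoffs (15, 13).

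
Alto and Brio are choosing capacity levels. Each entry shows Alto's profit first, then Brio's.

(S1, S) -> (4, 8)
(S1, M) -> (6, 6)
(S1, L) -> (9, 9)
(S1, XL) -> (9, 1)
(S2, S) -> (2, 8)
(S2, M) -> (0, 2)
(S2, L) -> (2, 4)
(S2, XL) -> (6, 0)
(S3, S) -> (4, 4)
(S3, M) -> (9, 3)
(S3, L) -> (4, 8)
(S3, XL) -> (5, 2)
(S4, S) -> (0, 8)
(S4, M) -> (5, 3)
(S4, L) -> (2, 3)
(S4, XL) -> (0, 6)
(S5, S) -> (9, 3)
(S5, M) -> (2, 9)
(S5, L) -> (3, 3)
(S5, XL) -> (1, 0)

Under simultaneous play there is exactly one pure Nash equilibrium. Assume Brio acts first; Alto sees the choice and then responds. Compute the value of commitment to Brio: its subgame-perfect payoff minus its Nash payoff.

Alto best-responds to each possible Brio move:
- S: BR = S5, leader payoff 3.
- M: BR = S3, leader payoff 3.
- L: BR = S1, leader payoff 9.
- XL: BR = S1, leader payoff 1.
Maximizing over 3, 3, 9, 1, Brio chooses L. Subgame-perfect outcome: (S1, L) with payoffs (9, 9).
For the simultaneous game, intersect best replies.
Alto's best replies: S→S5; M→S3; L→S1; XL→S1.
Brio's best replies: S1→L; S2→S; S3→L; S4→S; S5→M.
Only (S1, L) has each player best-responding; Nash payoffs (9, 9).
Brio's commitment gain: 9 − 9 = 0.

0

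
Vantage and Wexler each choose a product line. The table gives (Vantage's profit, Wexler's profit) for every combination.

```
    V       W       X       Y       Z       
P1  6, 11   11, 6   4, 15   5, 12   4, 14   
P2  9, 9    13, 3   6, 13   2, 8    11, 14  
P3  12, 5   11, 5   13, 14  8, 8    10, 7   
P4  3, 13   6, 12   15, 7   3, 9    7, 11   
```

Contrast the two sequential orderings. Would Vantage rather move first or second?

first

If Vantage leads: Wexler's best replies are P1→X, P2→Z, P3→X, P4→V; Vantage's induced payoffs 4, 11, 13, 3; outcome (P3, X), payoffs (13, 14).
If Wexler leads: Vantage's best replies are V→P3, W→P2, X→P4, Y→P3, Z→P2; Wexler's induced payoffs 5, 3, 7, 8, 14; outcome (P2, Z), payoffs (11, 14).
Vantage gets 13 moving first and 11 moving second, so Vantage prefers to move first.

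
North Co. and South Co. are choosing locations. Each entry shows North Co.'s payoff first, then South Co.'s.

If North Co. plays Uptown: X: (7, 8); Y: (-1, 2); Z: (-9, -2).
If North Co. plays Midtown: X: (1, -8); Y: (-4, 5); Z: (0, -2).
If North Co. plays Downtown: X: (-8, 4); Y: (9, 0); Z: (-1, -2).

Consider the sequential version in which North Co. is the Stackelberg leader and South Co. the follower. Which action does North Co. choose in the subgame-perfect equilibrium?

Work backward from South Co.'s decision.
- Uptown: South Co. compares 8, 2, -2 and picks X; North Co. would get 7.
- Midtown: South Co. compares -8, 5, -2 and picks Y; North Co. would get -4.
- Downtown: South Co. compares 4, 0, -2 and picks X; North Co. would get -8.
Maximizing over 7, -4, -8, North Co. chooses Uptown. Subgame-perfect outcome: (Uptown, X) with payoffs (7, 8).

Uptown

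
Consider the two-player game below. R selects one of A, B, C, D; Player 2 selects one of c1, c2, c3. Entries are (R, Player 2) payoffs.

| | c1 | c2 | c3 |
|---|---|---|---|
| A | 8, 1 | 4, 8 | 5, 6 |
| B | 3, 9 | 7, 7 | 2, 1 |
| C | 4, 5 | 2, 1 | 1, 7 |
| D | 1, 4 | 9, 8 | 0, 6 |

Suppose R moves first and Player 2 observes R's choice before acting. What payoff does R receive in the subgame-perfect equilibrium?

Work backward from Player 2's decision.
- A → Player 2 plays c2 (best of 1, 8, 6); R gets 4.
- B → Player 2 plays c1 (best of 9, 7, 1); R gets 3.
- C → Player 2 plays c3 (best of 5, 1, 7); R gets 1.
- D → Player 2 plays c2 (best of 4, 8, 6); R gets 9.
Maximizing over 4, 3, 1, 9, R chooses D. Subgame-perfect outcome: (D, c2) with payoffs (9, 8).

9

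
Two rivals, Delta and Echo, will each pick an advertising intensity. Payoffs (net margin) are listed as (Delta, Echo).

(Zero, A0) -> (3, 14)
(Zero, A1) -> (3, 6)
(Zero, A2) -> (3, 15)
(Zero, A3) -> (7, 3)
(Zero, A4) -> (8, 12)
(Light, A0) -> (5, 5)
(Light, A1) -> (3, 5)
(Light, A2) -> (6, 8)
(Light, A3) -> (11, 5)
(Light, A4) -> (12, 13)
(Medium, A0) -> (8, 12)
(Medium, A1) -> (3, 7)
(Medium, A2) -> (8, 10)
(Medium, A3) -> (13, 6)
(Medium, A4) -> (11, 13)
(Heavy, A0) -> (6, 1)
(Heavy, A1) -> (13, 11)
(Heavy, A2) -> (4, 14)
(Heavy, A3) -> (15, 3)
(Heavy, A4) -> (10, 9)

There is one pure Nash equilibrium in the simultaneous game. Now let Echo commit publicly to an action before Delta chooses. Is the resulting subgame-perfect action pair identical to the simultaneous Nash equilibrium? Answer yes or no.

Delta best-responds to each possible Echo move:
- A0: BR = Medium, leader payoff 12.
- A1: BR = Heavy, leader payoff 11.
- A2: BR = Medium, leader payoff 10.
- A3: BR = Heavy, leader payoff 3.
- A4: BR = Light, leader payoff 13.
Among 12, 11, 10, 3, 13, the best is 13 at A4. Subgame-perfect outcome: (Light, A4) with payoffs (12, 13).
Now find the simultaneous Nash equilibrium.
Delta's best replies: A0→Medium; A1→Heavy; A2→Medium; A3→Heavy; A4→Light.
Echo's best replies: Zero→A2; Light→A4; Medium→A4; Heavy→A2.
Only (Light, A4) has each player best-responding; Nash payoffs (12, 13).
Sequential outcome (Light, A4) coincides with the Nash profile (Light, A4).

yes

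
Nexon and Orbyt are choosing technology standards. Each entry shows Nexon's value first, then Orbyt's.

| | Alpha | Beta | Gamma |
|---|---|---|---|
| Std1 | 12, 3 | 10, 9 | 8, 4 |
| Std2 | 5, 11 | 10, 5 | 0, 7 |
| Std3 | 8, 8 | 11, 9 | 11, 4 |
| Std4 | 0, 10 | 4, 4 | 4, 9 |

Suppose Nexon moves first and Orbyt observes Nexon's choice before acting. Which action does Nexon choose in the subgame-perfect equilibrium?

Std3

Solve by backward induction (Nexon leads).
- Std1: Orbyt compares 3, 9, 4 and picks Beta; Nexon would get 10.
- Std2: Orbyt compares 11, 5, 7 and picks Alpha; Nexon would get 5.
- Std3: Orbyt compares 8, 9, 4 and picks Beta; Nexon would get 11.
- Std4: Orbyt compares 10, 4, 9 and picks Alpha; Nexon would get 0.
Among 10, 5, 11, 0, the best is 11 at Std3. Subgame-perfect outcome: (Std3, Beta) with payoffs (11, 9).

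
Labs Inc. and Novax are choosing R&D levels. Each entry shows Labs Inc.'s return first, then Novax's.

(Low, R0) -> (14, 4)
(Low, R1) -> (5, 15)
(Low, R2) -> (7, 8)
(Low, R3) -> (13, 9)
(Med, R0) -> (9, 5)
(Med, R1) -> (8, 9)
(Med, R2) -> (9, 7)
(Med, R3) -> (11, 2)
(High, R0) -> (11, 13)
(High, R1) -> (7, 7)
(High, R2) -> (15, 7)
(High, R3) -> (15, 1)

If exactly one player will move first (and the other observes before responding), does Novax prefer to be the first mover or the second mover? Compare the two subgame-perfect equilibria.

second

If Labs Inc. leads: Novax's best replies are Low→R1, Med→R1, High→R0; Labs Inc.'s induced payoffs 5, 8, 11; outcome (High, R0), payoffs (11, 13).
If Novax leads: Labs Inc.'s best replies are R0→Low, R1→Med, R2→High, R3→High; Novax's induced payoffs 4, 9, 7, 1; outcome (Med, R1), payoffs (8, 9).
Novax gets 9 moving first and 13 moving second, so Novax prefers to move second.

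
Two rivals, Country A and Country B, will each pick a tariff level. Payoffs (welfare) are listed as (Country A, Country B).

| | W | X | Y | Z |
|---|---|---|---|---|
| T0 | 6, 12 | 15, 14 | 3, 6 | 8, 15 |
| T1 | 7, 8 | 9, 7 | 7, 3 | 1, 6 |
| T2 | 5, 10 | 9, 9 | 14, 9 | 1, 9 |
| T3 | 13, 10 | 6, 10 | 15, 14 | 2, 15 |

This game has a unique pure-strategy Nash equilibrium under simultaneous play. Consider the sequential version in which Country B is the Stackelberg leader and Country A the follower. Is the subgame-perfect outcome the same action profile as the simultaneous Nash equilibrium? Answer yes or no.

yes

Country A best-responds to each possible Country B move:
- W: Country A compares 6, 7, 5, 13 and picks T3; Country B would get 10.
- X: Country A compares 15, 9, 9, 6 and picks T0; Country B would get 14.
- Y: Country A compares 3, 7, 14, 15 and picks T3; Country B would get 14.
- Z: Country A compares 8, 1, 1, 2 and picks T0; Country B would get 15.
Maximizing over 10, 14, 14, 15, Country B chooses Z. Subgame-perfect outcome: (T0, Z) with payoffs (8, 15).
Under simultaneous play:
Country A's best replies: W→T3; X→T0; Y→T3; Z→T0.
Country B's best replies: T0→Z; T1→W; T2→W; T3→Z.
The unique mutual best reply is (T0, Z), giving (8, 15).
Sequential outcome (T0, Z) coincides with the Nash profile (T0, Z).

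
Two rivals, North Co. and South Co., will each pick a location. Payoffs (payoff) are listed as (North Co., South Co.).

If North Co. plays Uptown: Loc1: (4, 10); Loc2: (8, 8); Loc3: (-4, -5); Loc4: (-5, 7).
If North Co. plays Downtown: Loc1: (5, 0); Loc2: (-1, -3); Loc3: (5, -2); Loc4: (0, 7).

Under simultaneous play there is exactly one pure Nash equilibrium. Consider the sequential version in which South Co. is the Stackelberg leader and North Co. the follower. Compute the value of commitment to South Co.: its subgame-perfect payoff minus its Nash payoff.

1

Backward induction with South Co. moving first.
- Loc1: North Co. compares 4, 5 and picks Downtown; South Co. would get 0.
- Loc2: North Co. compares 8, -1 and picks Uptown; South Co. would get 8.
- Loc3: North Co. compares -4, 5 and picks Downtown; South Co. would get -2.
- Loc4: North Co. compares -5, 0 and picks Downtown; South Co. would get 7.
Maximizing over 0, 8, -2, 7, South Co. chooses Loc2. Subgame-perfect outcome: (Uptown, Loc2) with payoffs (8, 8).
Now find the simultaneous Nash equilibrium.
North Co.'s best replies: Loc1→Downtown; Loc2→Uptown; Loc3→Downtown; Loc4→Downtown.
South Co.'s best replies: Uptown→Loc1; Downtown→Loc4.
The unique mutual best reply is (Downtown, Loc4), giving (0, 7).
South Co.'s commitment gain: 8 − 7 = 1.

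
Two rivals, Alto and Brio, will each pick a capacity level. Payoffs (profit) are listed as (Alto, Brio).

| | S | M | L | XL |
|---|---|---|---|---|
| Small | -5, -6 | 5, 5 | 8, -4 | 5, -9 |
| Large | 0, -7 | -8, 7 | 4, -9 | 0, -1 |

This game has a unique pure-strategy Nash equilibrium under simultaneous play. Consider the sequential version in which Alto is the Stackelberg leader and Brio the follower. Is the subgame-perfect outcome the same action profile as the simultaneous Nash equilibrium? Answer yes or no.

Solve by backward induction (Alto leads).
- Small: Brio compares -6, 5, -4, -9 and picks M; Alto would get 5.
- Large: Brio compares -7, 7, -9, -1 and picks M; Alto would get -8.
Alto's induced payoffs are 5, -8, so Alto commits to Small. Subgame-perfect outcome: (Small, M) with payoffs (5, 5).
Now find the simultaneous Nash equilibrium.
Alto's best replies: S→Large; M→Small; L→Small; XL→Small.
Brio's best replies: Small→M; Large→M.
The unique mutual best reply is (Small, M), giving (5, 5).
Sequential outcome (Small, M) coincides with the Nash profile (Small, M).

yes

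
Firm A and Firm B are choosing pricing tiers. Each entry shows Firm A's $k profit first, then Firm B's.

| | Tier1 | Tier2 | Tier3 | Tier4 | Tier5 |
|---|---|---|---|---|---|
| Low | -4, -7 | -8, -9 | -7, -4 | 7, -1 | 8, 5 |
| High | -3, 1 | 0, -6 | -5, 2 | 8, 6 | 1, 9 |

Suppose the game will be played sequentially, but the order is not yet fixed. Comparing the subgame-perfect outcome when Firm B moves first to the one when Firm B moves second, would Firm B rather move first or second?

If Firm A leads: Firm B's best replies are Low→Tier5, High→Tier5; Firm A's induced payoffs 8, 1; outcome (Low, Tier5), payoffs (8, 5).
If Firm B leads: Firm A's best replies are Tier1→High, Tier2→High, Tier3→High, Tier4→High, Tier5→Low; Firm B's induced payoffs 1, -6, 2, 6, 5; outcome (High, Tier4), payoffs (8, 6).
Firm B gets 6 moving first and 5 moving second, so Firm B prefers to move first.

first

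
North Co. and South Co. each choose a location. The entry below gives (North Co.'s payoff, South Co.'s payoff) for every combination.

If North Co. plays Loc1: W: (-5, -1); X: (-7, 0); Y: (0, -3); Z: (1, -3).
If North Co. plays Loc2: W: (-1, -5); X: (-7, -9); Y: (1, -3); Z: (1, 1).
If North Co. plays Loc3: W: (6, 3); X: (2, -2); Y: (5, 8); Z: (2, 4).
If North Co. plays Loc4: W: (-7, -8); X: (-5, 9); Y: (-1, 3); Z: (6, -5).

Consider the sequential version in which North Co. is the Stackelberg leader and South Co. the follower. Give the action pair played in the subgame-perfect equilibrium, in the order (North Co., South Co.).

Work backward from South Co.'s decision.
- Loc1 → South Co. plays X (best of -1, 0, -3, -3); North Co. gets -7.
- Loc2 → South Co. plays Z (best of -5, -9, -3, 1); North Co. gets 1.
- Loc3 → South Co. plays Y (best of 3, -2, 8, 4); North Co. gets 5.
- Loc4 → South Co. plays X (best of -8, 9, 3, -5); North Co. gets -5.
Among -7, 1, 5, -5, the best is 5 at Loc3. Subgame-perfect outcome: (Loc3, Y) with payoffs (5, 8).

(Loc3, Y)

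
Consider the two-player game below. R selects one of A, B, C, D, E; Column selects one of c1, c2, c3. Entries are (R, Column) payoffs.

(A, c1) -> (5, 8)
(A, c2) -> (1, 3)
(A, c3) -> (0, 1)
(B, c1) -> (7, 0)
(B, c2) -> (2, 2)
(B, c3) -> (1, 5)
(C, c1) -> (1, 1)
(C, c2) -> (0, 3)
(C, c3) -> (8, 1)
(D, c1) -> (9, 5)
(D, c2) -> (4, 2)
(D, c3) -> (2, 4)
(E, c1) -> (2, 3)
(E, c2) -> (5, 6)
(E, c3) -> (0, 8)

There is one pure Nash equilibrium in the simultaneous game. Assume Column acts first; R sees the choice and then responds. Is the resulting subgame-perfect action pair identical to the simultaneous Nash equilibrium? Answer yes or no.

no

Work backward from R's decision.
- c1: R compares 5, 7, 1, 9, 2 and picks D; Column would get 5.
- c2: R compares 1, 2, 0, 4, 5 and picks E; Column would get 6.
- c3: R compares 0, 1, 8, 2, 0 and picks C; Column would get 1.
Among 5, 6, 1, the best is 6 at c2. Subgame-perfect outcome: (E, c2) with payoffs (5, 6).
Now find the simultaneous Nash equilibrium.
R's best replies: c1→D; c2→E; c3→C.
Column's best replies: A→c1; B→c3; C→c2; D→c1; E→c3.
The unique mutual best reply is (D, c1), giving (9, 5).
Sequential outcome (E, c2) differs from the Nash profile (D, c1).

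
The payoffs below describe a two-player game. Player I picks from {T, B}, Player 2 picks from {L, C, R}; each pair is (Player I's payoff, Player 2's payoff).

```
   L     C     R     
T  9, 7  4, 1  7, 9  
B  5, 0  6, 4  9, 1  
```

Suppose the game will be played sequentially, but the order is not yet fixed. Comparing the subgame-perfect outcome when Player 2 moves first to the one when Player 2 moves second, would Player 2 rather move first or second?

If Player I leads: Player 2's best replies are T→R, B→C; Player I's induced payoffs 7, 6; outcome (T, R), payoffs (7, 9).
If Player 2 leads: Player I's best replies are L→T, C→B, R→B; Player 2's induced payoffs 7, 4, 1; outcome (T, L), payoffs (9, 7).
Player 2 gets 7 moving first and 9 moving second, so Player 2 prefers to move second.

second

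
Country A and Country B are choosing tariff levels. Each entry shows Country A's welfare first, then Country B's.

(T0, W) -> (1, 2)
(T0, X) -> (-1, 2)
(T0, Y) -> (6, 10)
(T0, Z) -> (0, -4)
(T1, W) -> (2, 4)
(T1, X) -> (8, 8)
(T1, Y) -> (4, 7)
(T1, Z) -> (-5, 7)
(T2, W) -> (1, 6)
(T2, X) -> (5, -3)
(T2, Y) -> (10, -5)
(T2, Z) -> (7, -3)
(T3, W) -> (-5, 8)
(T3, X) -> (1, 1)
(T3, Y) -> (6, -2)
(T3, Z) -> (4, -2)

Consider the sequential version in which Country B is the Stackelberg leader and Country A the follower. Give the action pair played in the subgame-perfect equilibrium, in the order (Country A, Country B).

(T1, X)

Backward induction with Country B moving first.
- W → Country A plays T1 (best of 1, 2, 1, -5); Country B gets 4.
- X → Country A plays T1 (best of -1, 8, 5, 1); Country B gets 8.
- Y → Country A plays T2 (best of 6, 4, 10, 6); Country B gets -5.
- Z → Country A plays T2 (best of 0, -5, 7, 4); Country B gets -3.
Country B's induced payoffs are 4, 8, -5, -3, so Country B commits to X. Subgame-perfect outcome: (T1, X) with payoffs (8, 8).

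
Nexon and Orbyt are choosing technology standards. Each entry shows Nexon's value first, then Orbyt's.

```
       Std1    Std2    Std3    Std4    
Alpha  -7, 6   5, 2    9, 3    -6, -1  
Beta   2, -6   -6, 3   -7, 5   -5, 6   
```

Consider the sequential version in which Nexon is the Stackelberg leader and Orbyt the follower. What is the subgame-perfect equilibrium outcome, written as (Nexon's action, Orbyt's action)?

(Beta, Std4)

Backward induction with Nexon moving first.
- Alpha: BR = Std1, leader payoff -7.
- Beta: BR = Std4, leader payoff -5.
Among -7, -5, the best is -5 at Beta. Subgame-perfect outcome: (Beta, Std4) with payoffs (-5, 6).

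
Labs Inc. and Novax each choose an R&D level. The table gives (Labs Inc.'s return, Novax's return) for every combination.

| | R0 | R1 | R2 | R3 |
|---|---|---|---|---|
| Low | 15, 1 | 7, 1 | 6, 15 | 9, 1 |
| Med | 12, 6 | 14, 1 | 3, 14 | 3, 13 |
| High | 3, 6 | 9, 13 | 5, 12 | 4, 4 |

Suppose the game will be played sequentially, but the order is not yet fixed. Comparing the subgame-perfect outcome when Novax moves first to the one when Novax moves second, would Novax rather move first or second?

first

If Labs Inc. leads: Novax's best replies are Low→R2, Med→R2, High→R1; Labs Inc.'s induced payoffs 6, 3, 9; outcome (High, R1), payoffs (9, 13).
If Novax leads: Labs Inc.'s best replies are R0→Low, R1→Med, R2→Low, R3→Low; Novax's induced payoffs 1, 1, 15, 1; outcome (Low, R2), payoffs (6, 15).
Novax gets 15 moving first and 13 moving second, so Novax prefers to move first.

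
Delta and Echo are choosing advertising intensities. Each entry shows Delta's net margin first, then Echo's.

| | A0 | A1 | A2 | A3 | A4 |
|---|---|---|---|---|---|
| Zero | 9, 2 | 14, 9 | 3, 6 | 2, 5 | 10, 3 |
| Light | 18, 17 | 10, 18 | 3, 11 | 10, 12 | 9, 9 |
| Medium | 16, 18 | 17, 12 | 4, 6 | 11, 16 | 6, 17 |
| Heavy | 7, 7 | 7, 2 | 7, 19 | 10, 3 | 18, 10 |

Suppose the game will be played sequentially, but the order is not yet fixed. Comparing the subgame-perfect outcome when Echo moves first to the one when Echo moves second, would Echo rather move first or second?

If Delta leads: Echo's best replies are Zero→A1, Light→A1, Medium→A0, Heavy→A2; Delta's induced payoffs 14, 10, 16, 7; outcome (Medium, A0), payoffs (16, 18).
If Echo leads: Delta's best replies are A0→Light, A1→Medium, A2→Heavy, A3→Medium, A4→Heavy; Echo's induced payoffs 17, 12, 19, 16, 10; outcome (Heavy, A2), payoffs (7, 19).
Echo gets 19 moving first and 18 moving second, so Echo prefers to move first.

first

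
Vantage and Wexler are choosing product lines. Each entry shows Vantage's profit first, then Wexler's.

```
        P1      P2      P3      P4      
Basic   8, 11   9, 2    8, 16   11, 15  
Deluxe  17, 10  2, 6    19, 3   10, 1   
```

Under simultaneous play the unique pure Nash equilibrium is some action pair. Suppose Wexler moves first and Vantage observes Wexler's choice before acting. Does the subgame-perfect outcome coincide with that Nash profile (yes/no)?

no

Backward induction with Wexler moving first.
- P1: BR = Deluxe, leader payoff 10.
- P2: BR = Basic, leader payoff 2.
- P3: BR = Deluxe, leader payoff 3.
- P4: BR = Basic, leader payoff 15.
Among 10, 2, 3, 15, the best is 15 at P4. Subgame-perfect outcome: (Basic, P4) with payoffs (11, 15).
Now find the simultaneous Nash equilibrium.
Vantage's best replies: P1→Deluxe; P2→Basic; P3→Deluxe; P4→Basic.
Wexler's best replies: Basic→P3; Deluxe→P1.
The unique mutual best reply is (Deluxe, P1), giving (17, 10).
Sequential outcome (Basic, P4) differs from the Nash profile (Deluxe, P1).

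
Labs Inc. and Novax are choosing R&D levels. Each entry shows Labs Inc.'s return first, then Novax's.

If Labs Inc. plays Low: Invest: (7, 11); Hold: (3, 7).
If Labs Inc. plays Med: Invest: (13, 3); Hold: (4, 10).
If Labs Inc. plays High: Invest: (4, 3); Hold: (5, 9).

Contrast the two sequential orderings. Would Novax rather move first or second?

If Labs Inc. leads: Novax's best replies are Low→Invest, Med→Hold, High→Hold; Labs Inc.'s induced payoffs 7, 4, 5; outcome (Low, Invest), payoffs (7, 11).
If Novax leads: Labs Inc.'s best replies are Invest→Med, Hold→High; Novax's induced payoffs 3, 9; outcome (High, Hold), payoffs (5, 9).
Novax gets 9 moving first and 11 moving second, so Novax prefers to move second.

second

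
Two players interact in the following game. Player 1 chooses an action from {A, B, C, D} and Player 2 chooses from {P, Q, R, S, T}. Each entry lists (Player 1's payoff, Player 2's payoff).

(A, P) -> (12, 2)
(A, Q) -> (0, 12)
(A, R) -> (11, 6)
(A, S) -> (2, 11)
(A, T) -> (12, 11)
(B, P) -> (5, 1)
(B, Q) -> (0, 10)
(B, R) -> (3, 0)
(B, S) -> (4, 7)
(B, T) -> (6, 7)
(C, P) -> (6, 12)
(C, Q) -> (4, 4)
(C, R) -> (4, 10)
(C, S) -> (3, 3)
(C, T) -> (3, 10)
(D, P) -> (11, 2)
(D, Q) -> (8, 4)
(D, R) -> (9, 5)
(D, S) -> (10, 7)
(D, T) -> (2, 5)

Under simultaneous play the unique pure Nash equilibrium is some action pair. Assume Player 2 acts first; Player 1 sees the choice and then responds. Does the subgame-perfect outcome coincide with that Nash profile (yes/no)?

no

Work backward from Player 1's decision.
- P: BR = A, leader payoff 2.
- Q: BR = D, leader payoff 4.
- R: BR = A, leader payoff 6.
- S: BR = D, leader payoff 7.
- T: BR = A, leader payoff 11.
Among 2, 4, 6, 7, 11, the best is 11 at T. Subgame-perfect outcome: (A, T) with payoffs (12, 11).
Under simultaneous play:
Player 1's best replies: P→A; Q→D; R→A; S→D; T→A.
Player 2's best replies: A→Q; B→Q; C→P; D→S.
The unique mutual best reply is (D, S), giving (10, 7).
Sequential outcome (A, T) differs from the Nash profile (D, S).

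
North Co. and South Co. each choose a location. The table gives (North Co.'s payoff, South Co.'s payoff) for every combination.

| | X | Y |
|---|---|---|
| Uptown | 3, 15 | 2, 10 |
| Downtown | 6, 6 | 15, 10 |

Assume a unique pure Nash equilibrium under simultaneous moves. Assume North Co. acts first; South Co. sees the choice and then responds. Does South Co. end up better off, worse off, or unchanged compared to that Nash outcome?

unchanged

Backward induction with North Co. moving first.
- Uptown: BR = X, leader payoff 3.
- Downtown: BR = Y, leader payoff 15.
North Co.'s induced payoffs are 3, 15, so North Co. commits to Downtown. Subgame-perfect outcome: (Downtown, Y) with payoffs (15, 10).
For the simultaneous game, intersect best replies.
North Co.'s best replies: X→Downtown; Y→Downtown.
South Co.'s best replies: Uptown→X; Downtown→Y.
Only (Downtown, Y) has each player best-responding; Nash payoffs (15, 10).
South Co. earns 10 sequentially versus 10 at the Nash outcome: unchanged.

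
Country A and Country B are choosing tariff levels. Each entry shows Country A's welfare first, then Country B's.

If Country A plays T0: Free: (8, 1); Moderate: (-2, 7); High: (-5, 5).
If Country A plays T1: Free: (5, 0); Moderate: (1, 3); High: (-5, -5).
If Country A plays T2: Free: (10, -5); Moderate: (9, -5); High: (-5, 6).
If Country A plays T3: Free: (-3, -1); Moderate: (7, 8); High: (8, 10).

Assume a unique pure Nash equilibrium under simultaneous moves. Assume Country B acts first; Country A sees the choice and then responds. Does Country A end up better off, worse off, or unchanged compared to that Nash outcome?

unchanged

Work backward from Country A's decision.
- Free: Country A compares 8, 5, 10, -3 and picks T2; Country B would get -5.
- Moderate: Country A compares -2, 1, 9, 7 and picks T2; Country B would get -5.
- High: Country A compares -5, -5, -5, 8 and picks T3; Country B would get 10.
Maximizing over -5, -5, 10, Country B chooses High. Subgame-perfect outcome: (T3, High) with payoffs (8, 10).
Now find the simultaneous Nash equilibrium.
Country A's best replies: Free→T2; Moderate→T2; High→T3.
Country B's best replies: T0→Moderate; T1→Moderate; T2→High; T3→High.
Only (T3, High) has each player best-responding; Nash payoffs (8, 10).
Country A earns 8 sequentially versus 8 at the Nash outcome: unchanged.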